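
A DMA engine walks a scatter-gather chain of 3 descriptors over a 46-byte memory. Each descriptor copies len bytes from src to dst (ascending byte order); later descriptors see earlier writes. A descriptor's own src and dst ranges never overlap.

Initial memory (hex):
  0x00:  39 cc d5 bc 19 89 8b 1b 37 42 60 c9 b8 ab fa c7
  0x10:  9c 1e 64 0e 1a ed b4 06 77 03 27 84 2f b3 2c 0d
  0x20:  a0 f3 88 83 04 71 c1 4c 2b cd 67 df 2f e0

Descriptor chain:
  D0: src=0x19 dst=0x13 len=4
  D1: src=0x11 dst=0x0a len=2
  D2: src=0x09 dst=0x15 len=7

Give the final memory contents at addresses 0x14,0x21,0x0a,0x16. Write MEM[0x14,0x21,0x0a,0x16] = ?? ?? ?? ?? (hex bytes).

MEM[0x14,0x21,0x0a,0x16] = 27 f3 1e 1e

  after D0: wrote 4B at 0x13 = 0327842f
  after D1: wrote 2B at 0x0a = 1e64
  after D2: wrote 7B at 0x15 = 421e64b8abfac7
query mem[0x14]=0x27, mem[0x21]=0xf3, mem[0x0a]=0x1e, mem[0x16]=0x1e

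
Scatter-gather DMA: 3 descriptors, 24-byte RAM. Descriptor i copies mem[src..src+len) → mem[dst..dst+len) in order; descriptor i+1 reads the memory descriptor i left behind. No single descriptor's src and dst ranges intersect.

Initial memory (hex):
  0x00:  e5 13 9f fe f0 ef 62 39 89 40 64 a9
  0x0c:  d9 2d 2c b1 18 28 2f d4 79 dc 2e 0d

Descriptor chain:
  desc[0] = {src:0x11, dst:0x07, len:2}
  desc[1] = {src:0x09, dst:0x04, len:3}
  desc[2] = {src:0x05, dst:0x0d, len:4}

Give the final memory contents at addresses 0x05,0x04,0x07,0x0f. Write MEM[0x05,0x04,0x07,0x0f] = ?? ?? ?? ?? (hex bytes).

MEM[0x05,0x04,0x07,0x0f] = 64 40 28 28

[0] 0x11->0x07 len=2 : 28 2f
[1] 0x09->0x04 len=3 : 40 64 a9
[2] 0x05->0x0d len=4 : 64 a9 28 2f
query mem[0x05]=0x64, mem[0x04]=0x40, mem[0x07]=0x28, mem[0x0f]=0x28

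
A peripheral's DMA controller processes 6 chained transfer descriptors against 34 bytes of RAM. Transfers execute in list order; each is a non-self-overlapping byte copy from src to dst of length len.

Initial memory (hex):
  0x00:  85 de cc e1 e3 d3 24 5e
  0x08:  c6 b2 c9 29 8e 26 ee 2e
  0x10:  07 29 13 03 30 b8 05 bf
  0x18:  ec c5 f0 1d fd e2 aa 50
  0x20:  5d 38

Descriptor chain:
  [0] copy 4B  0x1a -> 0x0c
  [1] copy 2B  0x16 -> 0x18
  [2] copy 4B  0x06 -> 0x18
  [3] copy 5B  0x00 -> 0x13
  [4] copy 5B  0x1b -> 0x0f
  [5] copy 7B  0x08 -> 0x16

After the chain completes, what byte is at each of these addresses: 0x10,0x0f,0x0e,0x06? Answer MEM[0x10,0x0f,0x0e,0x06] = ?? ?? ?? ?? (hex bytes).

MEM[0x10,0x0f,0x0e,0x06] = fd b2 fd 24

#0 dst[0x0c+4] := {0xf0,0x1d,0xfd,0xe2}
#1 dst[0x18+2] := {0x05,0xbf}
#2 dst[0x18+4] := {0x24,0x5e,0xc6,0xb2}
#3 dst[0x13+5] := {0x85,0xde,0xcc,0xe1,0xe3}
#4 dst[0x0f+5] := {0xb2,0xfd,0xe2,0xaa,0x50}
#5 dst[0x16+7] := {0xc6,0xb2,0xc9,0x29,0xf0,0x1d,0xfd}
query mem[0x10]=0xfd, mem[0x0f]=0xb2, mem[0x0e]=0xfd, mem[0x06]=0x24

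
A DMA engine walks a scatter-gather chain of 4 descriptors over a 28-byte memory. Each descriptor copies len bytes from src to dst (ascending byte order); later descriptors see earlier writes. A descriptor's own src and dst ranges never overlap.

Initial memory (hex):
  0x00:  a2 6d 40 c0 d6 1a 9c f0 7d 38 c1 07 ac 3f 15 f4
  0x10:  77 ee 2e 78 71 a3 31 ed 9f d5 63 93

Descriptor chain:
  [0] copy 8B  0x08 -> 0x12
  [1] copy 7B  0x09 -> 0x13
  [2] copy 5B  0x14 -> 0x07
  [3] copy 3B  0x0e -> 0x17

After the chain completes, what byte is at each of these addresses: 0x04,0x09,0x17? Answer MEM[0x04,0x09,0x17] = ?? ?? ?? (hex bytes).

[0] 0x08->0x12 len=8 : 7d 38 c1 07 ac 3f 15 f4
[1] 0x09->0x13 len=7 : 38 c1 07 ac 3f 15 f4
[2] 0x14->0x07 len=5 : c1 07 ac 3f 15
[3] 0x0e->0x17 len=3 : 15 f4 77
query mem[0x04]=0xd6, mem[0x09]=0xac, mem[0x17]=0x15

MEM[0x04,0x09,0x17] = d6 ac 15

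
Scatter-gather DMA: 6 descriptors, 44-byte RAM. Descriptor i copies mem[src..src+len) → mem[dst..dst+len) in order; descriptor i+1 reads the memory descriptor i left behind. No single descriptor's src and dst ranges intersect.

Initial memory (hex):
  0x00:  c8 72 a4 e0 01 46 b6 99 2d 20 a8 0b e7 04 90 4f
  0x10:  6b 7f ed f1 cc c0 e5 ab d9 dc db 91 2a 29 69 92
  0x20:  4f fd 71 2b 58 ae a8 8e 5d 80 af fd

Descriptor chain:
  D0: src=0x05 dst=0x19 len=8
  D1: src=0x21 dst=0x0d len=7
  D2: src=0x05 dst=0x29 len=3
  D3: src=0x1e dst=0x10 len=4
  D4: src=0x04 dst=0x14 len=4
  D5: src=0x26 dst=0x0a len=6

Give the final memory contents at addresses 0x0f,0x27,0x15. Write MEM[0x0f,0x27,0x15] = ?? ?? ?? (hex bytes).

[0] 0x05->0x19 len=8 : 46 b6 99 2d 20 a8 0b e7
[1] 0x21->0x0d len=7 : fd 71 2b 58 ae a8 8e
[2] 0x05->0x29 len=3 : 46 b6 99
[3] 0x1e->0x10 len=4 : a8 0b e7 fd
[4] 0x04->0x14 len=4 : 01 46 b6 99
[5] 0x26->0x0a len=6 : a8 8e 5d 46 b6 99
query mem[0x0f]=0x99, mem[0x27]=0x8e, mem[0x15]=0x46

MEM[0x0f,0x27,0x15] = 99 8e 46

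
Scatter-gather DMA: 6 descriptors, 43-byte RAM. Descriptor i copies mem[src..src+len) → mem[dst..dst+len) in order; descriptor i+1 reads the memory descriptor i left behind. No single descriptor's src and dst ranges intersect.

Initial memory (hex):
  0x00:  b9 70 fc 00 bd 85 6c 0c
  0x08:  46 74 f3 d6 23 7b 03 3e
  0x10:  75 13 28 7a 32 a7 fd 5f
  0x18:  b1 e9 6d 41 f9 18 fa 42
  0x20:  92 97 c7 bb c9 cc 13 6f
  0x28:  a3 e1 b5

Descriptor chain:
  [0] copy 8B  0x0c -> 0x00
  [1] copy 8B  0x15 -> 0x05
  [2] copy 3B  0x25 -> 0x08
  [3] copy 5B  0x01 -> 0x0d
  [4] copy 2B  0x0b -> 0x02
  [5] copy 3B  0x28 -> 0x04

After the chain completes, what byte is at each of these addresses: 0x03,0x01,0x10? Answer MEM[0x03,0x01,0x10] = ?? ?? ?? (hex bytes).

MEM[0x03,0x01,0x10] = f9 7b 75

  after D0: wrote 8B at 0x00 = 237b033e7513287a
  after D1: wrote 8B at 0x05 = a7fd5fb1e96d41f9
  after D2: wrote 3B at 0x08 = cc136f
  after D3: wrote 5B at 0x0d = 7b033e75a7
  after D4: wrote 2B at 0x02 = 41f9
  after D5: wrote 3B at 0x04 = a3e1b5
query mem[0x03]=0xf9, mem[0x01]=0x7b, mem[0x10]=0x75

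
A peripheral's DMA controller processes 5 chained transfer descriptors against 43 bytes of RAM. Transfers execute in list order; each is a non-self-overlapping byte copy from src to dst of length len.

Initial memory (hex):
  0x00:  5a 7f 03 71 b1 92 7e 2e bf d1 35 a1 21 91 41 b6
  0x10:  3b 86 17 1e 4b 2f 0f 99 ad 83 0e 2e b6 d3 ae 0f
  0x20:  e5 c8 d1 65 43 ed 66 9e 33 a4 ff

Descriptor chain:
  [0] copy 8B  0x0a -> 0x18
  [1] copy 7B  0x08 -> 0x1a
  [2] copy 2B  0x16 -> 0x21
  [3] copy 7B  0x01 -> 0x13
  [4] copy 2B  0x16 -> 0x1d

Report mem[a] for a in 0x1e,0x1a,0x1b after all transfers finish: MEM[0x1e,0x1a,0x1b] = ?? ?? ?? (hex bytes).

D0: mem[0x18..0x1f] <- [35 a1 21 91 41 b6 3b 86]
D1: mem[0x1a..0x20] <- [bf d1 35 a1 21 91 41]
D2: mem[0x21..0x22] <- [0f 99]
D3: mem[0x13..0x19] <- [7f 03 71 b1 92 7e 2e]
D4: mem[0x1d..0x1e] <- [b1 92]
query mem[0x1e]=0x92, mem[0x1a]=0xbf, mem[0x1b]=0xd1

MEM[0x1e,0x1a,0x1b] = 92 bf d1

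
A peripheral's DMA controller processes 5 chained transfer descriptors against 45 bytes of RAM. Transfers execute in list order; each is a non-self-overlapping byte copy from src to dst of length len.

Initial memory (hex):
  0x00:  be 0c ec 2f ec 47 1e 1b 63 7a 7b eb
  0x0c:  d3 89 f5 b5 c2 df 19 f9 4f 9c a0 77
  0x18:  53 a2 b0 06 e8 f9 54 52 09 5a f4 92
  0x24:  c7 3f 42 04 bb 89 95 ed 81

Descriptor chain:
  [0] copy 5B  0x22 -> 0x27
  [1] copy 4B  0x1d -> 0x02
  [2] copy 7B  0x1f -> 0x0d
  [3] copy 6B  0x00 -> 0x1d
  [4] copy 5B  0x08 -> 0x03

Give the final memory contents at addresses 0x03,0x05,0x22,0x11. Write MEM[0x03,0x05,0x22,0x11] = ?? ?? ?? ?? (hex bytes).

MEM[0x03,0x05,0x22,0x11] = 63 7b 09 92

  after D0: wrote 5B at 0x27 = f492c73f42
  after D1: wrote 4B at 0x02 = f9545209
  after D2: wrote 7B at 0x0d = 52095af492c73f
  after D3: wrote 6B at 0x1d = be0cf9545209
  after D4: wrote 5B at 0x03 = 637a7bebd3
query mem[0x03]=0x63, mem[0x05]=0x7b, mem[0x22]=0x09, mem[0x11]=0x92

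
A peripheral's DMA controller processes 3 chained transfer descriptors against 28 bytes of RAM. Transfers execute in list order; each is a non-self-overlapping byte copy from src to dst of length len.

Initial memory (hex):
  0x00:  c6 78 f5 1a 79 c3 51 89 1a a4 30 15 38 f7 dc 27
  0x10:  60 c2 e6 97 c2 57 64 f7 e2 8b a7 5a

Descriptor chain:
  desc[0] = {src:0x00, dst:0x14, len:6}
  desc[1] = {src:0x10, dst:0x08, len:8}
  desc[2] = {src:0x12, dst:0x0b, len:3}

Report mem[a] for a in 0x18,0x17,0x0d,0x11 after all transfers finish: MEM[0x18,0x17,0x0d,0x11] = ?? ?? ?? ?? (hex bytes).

#0 dst[0x14+6] := {0xc6,0x78,0xf5,0x1a,0x79,0xc3}
#1 dst[0x08+8] := {0x60,0xc2,0xe6,0x97,0xc6,0x78,0xf5,0x1a}
#2 dst[0x0b+3] := {0xe6,0x97,0xc6}
query mem[0x18]=0x79, mem[0x17]=0x1a, mem[0x0d]=0xc6, mem[0x11]=0xc2

MEM[0x18,0x17,0x0d,0x11] = 79 1a c6 c2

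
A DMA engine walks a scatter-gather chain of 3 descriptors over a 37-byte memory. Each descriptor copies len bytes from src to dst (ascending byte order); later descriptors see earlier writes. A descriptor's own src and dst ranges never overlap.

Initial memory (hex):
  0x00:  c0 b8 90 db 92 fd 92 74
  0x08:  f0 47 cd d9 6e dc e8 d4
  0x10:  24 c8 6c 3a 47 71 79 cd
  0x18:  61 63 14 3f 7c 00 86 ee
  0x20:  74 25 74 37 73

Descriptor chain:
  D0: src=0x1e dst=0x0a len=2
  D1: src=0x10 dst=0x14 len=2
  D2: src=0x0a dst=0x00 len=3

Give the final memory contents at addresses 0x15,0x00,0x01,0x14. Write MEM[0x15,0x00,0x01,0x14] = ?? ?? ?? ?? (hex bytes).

MEM[0x15,0x00,0x01,0x14] = c8 86 ee 24

D0: mem[0x0a..0x0b] <- [86 ee]
D1: mem[0x14..0x15] <- [24 c8]
D2: mem[0x00..0x02] <- [86 ee 6e]
query mem[0x15]=0xc8, mem[0x00]=0x86, mem[0x01]=0xee, mem[0x14]=0x24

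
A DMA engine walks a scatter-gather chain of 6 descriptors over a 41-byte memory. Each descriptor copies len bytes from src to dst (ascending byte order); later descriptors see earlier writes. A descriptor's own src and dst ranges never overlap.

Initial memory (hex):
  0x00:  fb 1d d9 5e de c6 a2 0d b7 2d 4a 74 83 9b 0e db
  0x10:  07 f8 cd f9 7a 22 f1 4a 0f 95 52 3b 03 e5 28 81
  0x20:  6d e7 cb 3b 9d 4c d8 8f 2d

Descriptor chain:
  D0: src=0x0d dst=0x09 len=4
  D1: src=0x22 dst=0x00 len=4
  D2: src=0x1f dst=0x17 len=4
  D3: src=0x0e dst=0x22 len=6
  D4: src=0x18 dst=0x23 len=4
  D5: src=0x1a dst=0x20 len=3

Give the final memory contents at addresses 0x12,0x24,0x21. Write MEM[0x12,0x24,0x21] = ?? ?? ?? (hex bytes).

[0] 0x0d->0x09 len=4 : 9b 0e db 07
[1] 0x22->0x00 len=4 : cb 3b 9d 4c
[2] 0x1f->0x17 len=4 : 81 6d e7 cb
[3] 0x0e->0x22 len=6 : 0e db 07 f8 cd f9
[4] 0x18->0x23 len=4 : 6d e7 cb 3b
[5] 0x1a->0x20 len=3 : cb 3b 03
query mem[0x12]=0xcd, mem[0x24]=0xe7, mem[0x21]=0x3b

MEM[0x12,0x24,0x21] = cd e7 3b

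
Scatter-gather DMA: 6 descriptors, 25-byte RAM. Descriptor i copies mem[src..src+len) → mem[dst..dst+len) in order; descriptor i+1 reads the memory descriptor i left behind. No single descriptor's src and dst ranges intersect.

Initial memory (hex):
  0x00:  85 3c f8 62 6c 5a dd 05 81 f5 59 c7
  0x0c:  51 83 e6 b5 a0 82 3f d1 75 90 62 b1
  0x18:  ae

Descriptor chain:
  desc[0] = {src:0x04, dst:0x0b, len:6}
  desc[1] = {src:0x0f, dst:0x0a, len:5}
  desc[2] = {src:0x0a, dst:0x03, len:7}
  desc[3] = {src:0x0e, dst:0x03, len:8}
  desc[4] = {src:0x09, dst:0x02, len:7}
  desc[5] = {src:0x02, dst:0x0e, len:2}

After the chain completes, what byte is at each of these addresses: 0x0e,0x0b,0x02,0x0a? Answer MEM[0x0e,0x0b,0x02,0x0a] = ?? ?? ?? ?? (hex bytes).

MEM[0x0e,0x0b,0x02,0x0a] = 75 f5 75 90

  after D0: wrote 6B at 0x0b = 6c5add0581f5
  after D1: wrote 5B at 0x0a = 81f5823fd1
  after D2: wrote 7B at 0x03 = 81f5823fd181f5
  after D3: wrote 8B at 0x03 = d181f5823fd17590
  after D4: wrote 7B at 0x02 = 7590f5823fd181
  after D5: wrote 2B at 0x0e = 7590
query mem[0x0e]=0x75, mem[0x0b]=0xf5, mem[0x02]=0x75, mem[0x0a]=0x90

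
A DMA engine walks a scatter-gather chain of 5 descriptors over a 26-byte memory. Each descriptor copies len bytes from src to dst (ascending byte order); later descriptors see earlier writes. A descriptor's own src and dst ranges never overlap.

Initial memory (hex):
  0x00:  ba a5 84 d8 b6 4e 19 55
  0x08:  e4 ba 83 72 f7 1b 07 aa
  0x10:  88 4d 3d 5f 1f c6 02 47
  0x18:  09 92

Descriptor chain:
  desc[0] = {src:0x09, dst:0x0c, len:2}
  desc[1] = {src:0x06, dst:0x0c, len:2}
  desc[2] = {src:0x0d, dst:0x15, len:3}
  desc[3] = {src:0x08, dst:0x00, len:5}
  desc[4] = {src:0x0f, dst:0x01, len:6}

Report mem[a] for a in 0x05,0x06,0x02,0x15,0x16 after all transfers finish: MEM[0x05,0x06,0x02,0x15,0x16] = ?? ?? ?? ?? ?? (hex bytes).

[0] 0x09->0x0c len=2 : ba 83
[1] 0x06->0x0c len=2 : 19 55
[2] 0x0d->0x15 len=3 : 55 07 aa
[3] 0x08->0x00 len=5 : e4 ba 83 72 19
[4] 0x0f->0x01 len=6 : aa 88 4d 3d 5f 1f
query mem[0x05]=0x5f, mem[0x06]=0x1f, mem[0x02]=0x88, mem[0x15]=0x55, mem[0x16]=0x07

MEM[0x05,0x06,0x02,0x15,0x16] = 5f 1f 88 55 07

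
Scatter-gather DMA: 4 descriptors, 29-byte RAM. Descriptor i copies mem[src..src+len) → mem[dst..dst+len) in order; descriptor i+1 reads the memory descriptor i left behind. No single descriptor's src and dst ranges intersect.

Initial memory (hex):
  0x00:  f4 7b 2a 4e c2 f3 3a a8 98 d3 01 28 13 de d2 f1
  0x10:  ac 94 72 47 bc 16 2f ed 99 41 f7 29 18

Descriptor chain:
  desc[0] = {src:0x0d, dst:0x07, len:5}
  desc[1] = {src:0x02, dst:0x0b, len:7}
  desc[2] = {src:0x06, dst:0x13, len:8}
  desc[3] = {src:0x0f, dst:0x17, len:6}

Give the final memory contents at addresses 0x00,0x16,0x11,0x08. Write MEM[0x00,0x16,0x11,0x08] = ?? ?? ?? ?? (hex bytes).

  after D0: wrote 5B at 0x07 = ded2f1ac94
  after D1: wrote 7B at 0x0b = 2a4ec2f33aded2
  after D2: wrote 8B at 0x13 = 3aded2f1ac2a4ec2
  after D3: wrote 6B at 0x17 = 3aded2723ade
query mem[0x00]=0xf4, mem[0x16]=0xf1, mem[0x11]=0xd2, mem[0x08]=0xd2

MEM[0x00,0x16,0x11,0x08] = f4 f1 d2 d2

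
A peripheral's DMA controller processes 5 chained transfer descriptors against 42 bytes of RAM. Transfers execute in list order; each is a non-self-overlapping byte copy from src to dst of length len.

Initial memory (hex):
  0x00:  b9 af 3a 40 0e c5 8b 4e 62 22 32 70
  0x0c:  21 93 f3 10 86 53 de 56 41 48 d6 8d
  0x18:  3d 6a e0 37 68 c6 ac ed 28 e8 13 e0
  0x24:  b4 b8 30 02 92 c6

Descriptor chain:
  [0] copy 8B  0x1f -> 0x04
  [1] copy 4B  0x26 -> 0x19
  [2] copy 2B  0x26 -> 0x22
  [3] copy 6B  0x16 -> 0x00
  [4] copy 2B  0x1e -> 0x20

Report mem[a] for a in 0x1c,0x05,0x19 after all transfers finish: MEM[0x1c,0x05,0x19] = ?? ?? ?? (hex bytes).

MEM[0x1c,0x05,0x19] = c6 92 30

  after D0: wrote 8B at 0x04 = ed28e813e0b4b830
  after D1: wrote 4B at 0x19 = 300292c6
  after D2: wrote 2B at 0x22 = 3002
  after D3: wrote 6B at 0x00 = d68d3d300292
  after D4: wrote 2B at 0x20 = aced
query mem[0x1c]=0xc6, mem[0x05]=0x92, mem[0x19]=0x30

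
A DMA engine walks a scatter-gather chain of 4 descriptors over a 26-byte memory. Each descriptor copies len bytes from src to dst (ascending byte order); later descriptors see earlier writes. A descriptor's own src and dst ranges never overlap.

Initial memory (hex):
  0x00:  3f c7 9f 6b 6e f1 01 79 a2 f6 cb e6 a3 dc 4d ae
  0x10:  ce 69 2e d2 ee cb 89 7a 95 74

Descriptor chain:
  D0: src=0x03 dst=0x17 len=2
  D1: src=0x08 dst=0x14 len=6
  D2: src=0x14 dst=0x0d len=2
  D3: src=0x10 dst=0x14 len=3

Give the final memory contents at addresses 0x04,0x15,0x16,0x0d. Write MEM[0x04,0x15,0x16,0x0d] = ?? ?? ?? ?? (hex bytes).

MEM[0x04,0x15,0x16,0x0d] = 6e 69 2e a2

#0 dst[0x17+2] := {0x6b,0x6e}
#1 dst[0x14+6] := {0xa2,0xf6,0xcb,0xe6,0xa3,0xdc}
#2 dst[0x0d+2] := {0xa2,0xf6}
#3 dst[0x14+3] := {0xce,0x69,0x2e}
query mem[0x04]=0x6e, mem[0x15]=0x69, mem[0x16]=0x2e, mem[0x0d]=0xa2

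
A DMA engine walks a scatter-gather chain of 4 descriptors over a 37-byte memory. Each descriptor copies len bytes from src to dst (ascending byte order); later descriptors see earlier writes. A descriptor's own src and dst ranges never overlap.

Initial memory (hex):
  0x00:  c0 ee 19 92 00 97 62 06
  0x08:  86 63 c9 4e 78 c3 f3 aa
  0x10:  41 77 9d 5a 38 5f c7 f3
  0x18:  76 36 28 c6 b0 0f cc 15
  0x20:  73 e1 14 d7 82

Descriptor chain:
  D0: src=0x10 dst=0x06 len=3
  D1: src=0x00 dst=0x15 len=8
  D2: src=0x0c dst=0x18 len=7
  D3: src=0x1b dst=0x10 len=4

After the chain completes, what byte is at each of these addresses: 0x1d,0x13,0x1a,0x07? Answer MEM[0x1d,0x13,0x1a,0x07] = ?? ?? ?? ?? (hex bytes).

D0: mem[0x06..0x08] <- [41 77 9d]
D1: mem[0x15..0x1c] <- [c0 ee 19 92 00 97 41 77]
D2: mem[0x18..0x1e] <- [78 c3 f3 aa 41 77 9d]
D3: mem[0x10..0x13] <- [aa 41 77 9d]
query mem[0x1d]=0x77, mem[0x13]=0x9d, mem[0x1a]=0xf3, mem[0x07]=0x77

MEM[0x1d,0x13,0x1a,0x07] = 77 9d f3 77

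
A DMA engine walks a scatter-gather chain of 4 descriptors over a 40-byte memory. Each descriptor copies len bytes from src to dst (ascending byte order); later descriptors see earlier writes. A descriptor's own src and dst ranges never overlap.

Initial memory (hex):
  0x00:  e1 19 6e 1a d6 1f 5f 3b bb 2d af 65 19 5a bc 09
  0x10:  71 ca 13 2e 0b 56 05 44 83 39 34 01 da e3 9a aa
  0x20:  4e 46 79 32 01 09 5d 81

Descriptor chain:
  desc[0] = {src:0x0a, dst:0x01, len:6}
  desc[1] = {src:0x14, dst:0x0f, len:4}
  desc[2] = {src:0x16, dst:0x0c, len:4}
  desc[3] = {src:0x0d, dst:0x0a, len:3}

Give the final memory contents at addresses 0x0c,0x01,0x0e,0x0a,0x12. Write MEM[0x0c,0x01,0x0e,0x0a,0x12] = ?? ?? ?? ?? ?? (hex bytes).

[0] 0x0a->0x01 len=6 : af 65 19 5a bc 09
[1] 0x14->0x0f len=4 : 0b 56 05 44
[2] 0x16->0x0c len=4 : 05 44 83 39
[3] 0x0d->0x0a len=3 : 44 83 39
query mem[0x0c]=0x39, mem[0x01]=0xaf, mem[0x0e]=0x83, mem[0x0a]=0x44, mem[0x12]=0x44

MEM[0x0c,0x01,0x0e,0x0a,0x12] = 39 af 83 44 44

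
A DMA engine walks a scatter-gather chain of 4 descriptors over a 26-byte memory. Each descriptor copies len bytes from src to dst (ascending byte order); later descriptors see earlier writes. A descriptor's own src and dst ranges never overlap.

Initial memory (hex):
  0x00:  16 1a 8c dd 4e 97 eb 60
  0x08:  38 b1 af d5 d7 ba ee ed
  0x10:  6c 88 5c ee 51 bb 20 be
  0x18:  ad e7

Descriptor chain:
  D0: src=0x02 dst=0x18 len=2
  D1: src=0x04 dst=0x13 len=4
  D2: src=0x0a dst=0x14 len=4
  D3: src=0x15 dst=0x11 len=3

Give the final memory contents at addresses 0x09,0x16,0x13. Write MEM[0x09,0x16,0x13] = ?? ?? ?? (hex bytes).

[0] 0x02->0x18 len=2 : 8c dd
[1] 0x04->0x13 len=4 : 4e 97 eb 60
[2] 0x0a->0x14 len=4 : af d5 d7 ba
[3] 0x15->0x11 len=3 : d5 d7 ba
query mem[0x09]=0xb1, mem[0x16]=0xd7, mem[0x13]=0xba

MEM[0x09,0x16,0x13] = b1 d7 ba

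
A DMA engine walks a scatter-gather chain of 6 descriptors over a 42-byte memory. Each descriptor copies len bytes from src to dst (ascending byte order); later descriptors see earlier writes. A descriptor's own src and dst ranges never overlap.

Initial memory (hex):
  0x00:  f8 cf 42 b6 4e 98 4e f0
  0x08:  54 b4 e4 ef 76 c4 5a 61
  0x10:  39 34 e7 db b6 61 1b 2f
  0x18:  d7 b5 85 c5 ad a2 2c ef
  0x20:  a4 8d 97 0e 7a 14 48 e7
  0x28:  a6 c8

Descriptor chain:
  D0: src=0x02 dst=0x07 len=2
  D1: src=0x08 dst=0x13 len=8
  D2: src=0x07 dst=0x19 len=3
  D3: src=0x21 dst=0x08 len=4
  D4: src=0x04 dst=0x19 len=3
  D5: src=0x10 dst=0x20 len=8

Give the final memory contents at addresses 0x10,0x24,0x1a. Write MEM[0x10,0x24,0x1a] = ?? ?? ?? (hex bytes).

[0] 0x02->0x07 len=2 : 42 b6
[1] 0x08->0x13 len=8 : b6 b4 e4 ef 76 c4 5a 61
[2] 0x07->0x19 len=3 : 42 b6 b4
[3] 0x21->0x08 len=4 : 8d 97 0e 7a
[4] 0x04->0x19 len=3 : 4e 98 4e
[5] 0x10->0x20 len=8 : 39 34 e7 b6 b4 e4 ef 76
query mem[0x10]=0x39, mem[0x24]=0xb4, mem[0x1a]=0x98

MEM[0x10,0x24,0x1a] = 39 b4 98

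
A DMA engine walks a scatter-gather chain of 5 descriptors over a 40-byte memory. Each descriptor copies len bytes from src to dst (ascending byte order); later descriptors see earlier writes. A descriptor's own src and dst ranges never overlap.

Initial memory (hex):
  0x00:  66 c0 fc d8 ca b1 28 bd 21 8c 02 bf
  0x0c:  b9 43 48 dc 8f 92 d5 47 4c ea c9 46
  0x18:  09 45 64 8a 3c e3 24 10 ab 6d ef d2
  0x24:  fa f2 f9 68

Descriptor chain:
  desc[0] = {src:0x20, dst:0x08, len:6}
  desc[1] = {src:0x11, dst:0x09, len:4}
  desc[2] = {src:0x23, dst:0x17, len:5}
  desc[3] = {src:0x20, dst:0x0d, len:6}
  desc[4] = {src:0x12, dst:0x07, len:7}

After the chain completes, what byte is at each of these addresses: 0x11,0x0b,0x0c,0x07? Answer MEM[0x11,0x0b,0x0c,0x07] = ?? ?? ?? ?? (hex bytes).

MEM[0x11,0x0b,0x0c,0x07] = fa c9 d2 f2

D0: mem[0x08..0x0d] <- [ab 6d ef d2 fa f2]
D1: mem[0x09..0x0c] <- [92 d5 47 4c]
D2: mem[0x17..0x1b] <- [d2 fa f2 f9 68]
D3: mem[0x0d..0x12] <- [ab 6d ef d2 fa f2]
D4: mem[0x07..0x0d] <- [f2 47 4c ea c9 d2 fa]
query mem[0x11]=0xfa, mem[0x0b]=0xc9, mem[0x0c]=0xd2, mem[0x07]=0xf2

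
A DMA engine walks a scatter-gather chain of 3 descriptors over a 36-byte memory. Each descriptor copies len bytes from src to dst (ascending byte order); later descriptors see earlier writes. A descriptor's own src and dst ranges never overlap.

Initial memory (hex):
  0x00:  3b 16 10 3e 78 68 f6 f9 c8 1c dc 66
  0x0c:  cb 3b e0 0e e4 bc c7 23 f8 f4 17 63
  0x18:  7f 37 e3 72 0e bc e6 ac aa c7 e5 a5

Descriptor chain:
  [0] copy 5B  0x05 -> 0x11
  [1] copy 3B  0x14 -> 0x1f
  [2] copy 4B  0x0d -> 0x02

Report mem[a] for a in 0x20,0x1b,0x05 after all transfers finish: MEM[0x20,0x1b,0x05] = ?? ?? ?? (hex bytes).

MEM[0x20,0x1b,0x05] = 1c 72 e4

[0] 0x05->0x11 len=5 : 68 f6 f9 c8 1c
[1] 0x14->0x1f len=3 : c8 1c 17
[2] 0x0d->0x02 len=4 : 3b e0 0e e4
query mem[0x20]=0x1c, mem[0x1b]=0x72, mem[0x05]=0xe4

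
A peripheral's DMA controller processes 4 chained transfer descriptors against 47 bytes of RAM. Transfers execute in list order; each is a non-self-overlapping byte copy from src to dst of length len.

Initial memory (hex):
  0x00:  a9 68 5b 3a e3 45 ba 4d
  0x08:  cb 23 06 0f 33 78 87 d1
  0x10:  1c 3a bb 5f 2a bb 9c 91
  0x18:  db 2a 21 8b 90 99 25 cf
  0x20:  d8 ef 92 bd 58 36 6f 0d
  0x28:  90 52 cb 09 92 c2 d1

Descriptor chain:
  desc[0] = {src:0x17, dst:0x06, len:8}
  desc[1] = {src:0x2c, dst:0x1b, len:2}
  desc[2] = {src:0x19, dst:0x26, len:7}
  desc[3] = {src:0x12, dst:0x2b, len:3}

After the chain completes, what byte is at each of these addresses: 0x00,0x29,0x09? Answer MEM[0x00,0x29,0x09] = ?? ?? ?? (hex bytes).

[0] 0x17->0x06 len=8 : 91 db 2a 21 8b 90 99 25
[1] 0x2c->0x1b len=2 : 92 c2
[2] 0x19->0x26 len=7 : 2a 21 92 c2 99 25 cf
[3] 0x12->0x2b len=3 : bb 5f 2a
query mem[0x00]=0xa9, mem[0x29]=0xc2, mem[0x09]=0x21

MEM[0x00,0x29,0x09] = a9 c2 21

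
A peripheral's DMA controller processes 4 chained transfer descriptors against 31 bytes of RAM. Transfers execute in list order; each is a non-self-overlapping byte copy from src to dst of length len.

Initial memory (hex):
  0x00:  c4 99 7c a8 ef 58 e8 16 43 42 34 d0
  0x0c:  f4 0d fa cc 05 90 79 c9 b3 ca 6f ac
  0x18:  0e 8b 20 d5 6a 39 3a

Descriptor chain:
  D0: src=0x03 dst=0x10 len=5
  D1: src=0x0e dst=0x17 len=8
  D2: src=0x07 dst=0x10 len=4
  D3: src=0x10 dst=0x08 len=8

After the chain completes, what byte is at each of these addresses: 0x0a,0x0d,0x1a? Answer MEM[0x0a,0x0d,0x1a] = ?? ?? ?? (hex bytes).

MEM[0x0a,0x0d,0x1a] = 42 ca ef

  after D0: wrote 5B at 0x10 = a8ef58e816
  after D1: wrote 8B at 0x17 = facca8ef58e816ca
  after D2: wrote 4B at 0x10 = 16434234
  after D3: wrote 8B at 0x08 = 1643423416ca6ffa
query mem[0x0a]=0x42, mem[0x0d]=0xca, mem[0x1a]=0xef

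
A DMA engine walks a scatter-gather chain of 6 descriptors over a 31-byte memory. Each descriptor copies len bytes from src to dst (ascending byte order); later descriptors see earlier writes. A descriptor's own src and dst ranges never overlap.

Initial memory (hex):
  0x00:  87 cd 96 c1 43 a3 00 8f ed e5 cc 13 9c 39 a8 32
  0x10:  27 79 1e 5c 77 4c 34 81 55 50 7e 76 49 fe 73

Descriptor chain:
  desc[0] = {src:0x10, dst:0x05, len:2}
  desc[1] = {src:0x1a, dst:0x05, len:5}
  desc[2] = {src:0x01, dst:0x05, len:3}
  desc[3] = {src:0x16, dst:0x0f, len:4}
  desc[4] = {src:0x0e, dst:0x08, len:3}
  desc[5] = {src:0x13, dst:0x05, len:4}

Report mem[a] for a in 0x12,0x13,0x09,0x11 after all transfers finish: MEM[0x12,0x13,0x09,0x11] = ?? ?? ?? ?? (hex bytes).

MEM[0x12,0x13,0x09,0x11] = 50 5c 34 55

D0: mem[0x05..0x06] <- [27 79]
D1: mem[0x05..0x09] <- [7e 76 49 fe 73]
D2: mem[0x05..0x07] <- [cd 96 c1]
D3: mem[0x0f..0x12] <- [34 81 55 50]
D4: mem[0x08..0x0a] <- [a8 34 81]
D5: mem[0x05..0x08] <- [5c 77 4c 34]
query mem[0x12]=0x50, mem[0x13]=0x5c, mem[0x09]=0x34, mem[0x11]=0x55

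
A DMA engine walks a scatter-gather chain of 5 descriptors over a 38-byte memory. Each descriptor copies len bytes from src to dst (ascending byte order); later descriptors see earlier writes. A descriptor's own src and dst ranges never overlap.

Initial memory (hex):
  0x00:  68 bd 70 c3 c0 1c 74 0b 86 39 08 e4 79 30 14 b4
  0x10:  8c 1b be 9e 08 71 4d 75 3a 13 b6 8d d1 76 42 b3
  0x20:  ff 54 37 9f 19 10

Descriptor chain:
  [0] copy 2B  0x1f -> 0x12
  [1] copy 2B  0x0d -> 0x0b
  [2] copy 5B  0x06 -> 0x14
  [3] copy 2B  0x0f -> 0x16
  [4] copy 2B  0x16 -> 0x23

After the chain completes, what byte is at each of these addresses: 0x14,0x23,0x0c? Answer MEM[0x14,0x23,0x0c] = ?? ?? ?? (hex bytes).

MEM[0x14,0x23,0x0c] = 74 b4 14

#0 dst[0x12+2] := {0xb3,0xff}
#1 dst[0x0b+2] := {0x30,0x14}
#2 dst[0x14+5] := {0x74,0x0b,0x86,0x39,0x08}
#3 dst[0x16+2] := {0xb4,0x8c}
#4 dst[0x23+2] := {0xb4,0x8c}
query mem[0x14]=0x74, mem[0x23]=0xb4, mem[0x0c]=0x14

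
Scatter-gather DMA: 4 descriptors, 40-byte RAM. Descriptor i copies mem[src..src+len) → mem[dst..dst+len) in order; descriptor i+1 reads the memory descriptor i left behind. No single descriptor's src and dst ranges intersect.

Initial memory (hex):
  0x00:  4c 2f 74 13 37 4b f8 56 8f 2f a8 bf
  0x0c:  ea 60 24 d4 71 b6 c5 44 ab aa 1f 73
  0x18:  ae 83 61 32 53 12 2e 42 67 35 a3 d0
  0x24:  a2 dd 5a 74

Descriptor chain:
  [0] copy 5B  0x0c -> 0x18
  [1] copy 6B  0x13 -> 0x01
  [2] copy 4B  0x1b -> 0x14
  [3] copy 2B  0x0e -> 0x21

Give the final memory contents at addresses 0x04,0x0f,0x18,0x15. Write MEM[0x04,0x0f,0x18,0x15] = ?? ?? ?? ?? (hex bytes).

[0] 0x0c->0x18 len=5 : ea 60 24 d4 71
[1] 0x13->0x01 len=6 : 44 ab aa 1f 73 ea
[2] 0x1b->0x14 len=4 : d4 71 12 2e
[3] 0x0e->0x21 len=2 : 24 d4
query mem[0x04]=0x1f, mem[0x0f]=0xd4, mem[0x18]=0xea, mem[0x15]=0x71

MEM[0x04,0x0f,0x18,0x15] = 1f d4 ea 71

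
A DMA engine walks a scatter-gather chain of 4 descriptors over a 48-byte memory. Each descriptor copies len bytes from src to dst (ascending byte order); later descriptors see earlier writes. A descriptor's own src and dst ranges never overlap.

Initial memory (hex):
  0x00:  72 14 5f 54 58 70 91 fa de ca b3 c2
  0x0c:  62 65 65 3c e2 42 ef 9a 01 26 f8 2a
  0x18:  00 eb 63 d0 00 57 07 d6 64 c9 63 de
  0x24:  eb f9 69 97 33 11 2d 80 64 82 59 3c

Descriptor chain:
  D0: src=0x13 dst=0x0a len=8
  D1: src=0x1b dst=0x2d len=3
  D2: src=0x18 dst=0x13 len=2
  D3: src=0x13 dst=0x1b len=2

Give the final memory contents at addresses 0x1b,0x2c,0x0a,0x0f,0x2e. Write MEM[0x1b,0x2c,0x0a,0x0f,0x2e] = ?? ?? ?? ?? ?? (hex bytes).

MEM[0x1b,0x2c,0x0a,0x0f,0x2e] = 00 64 9a 00 00

  after D0: wrote 8B at 0x0a = 9a0126f82a00eb63
  after D1: wrote 3B at 0x2d = d00057
  after D2: wrote 2B at 0x13 = 00eb
  after D3: wrote 2B at 0x1b = 00eb
query mem[0x1b]=0x00, mem[0x2c]=0x64, mem[0x0a]=0x9a, mem[0x0f]=0x00, mem[0x2e]=0x00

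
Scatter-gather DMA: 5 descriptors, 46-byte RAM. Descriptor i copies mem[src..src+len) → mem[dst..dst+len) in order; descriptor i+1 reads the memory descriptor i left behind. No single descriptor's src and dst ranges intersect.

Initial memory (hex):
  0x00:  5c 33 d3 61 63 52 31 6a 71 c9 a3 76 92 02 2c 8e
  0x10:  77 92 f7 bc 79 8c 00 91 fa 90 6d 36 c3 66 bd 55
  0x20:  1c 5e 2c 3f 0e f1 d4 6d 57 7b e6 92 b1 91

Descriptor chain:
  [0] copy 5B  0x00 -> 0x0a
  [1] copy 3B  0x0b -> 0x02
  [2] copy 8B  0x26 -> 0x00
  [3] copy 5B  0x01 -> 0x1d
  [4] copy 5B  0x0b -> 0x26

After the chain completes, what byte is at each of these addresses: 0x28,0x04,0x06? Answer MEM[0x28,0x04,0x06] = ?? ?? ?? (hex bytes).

MEM[0x28,0x04,0x06] = 61 e6 b1

#0 dst[0x0a+5] := {0x5c,0x33,0xd3,0x61,0x63}
#1 dst[0x02+3] := {0x33,0xd3,0x61}
#2 dst[0x00+8] := {0xd4,0x6d,0x57,0x7b,0xe6,0x92,0xb1,0x91}
#3 dst[0x1d+5] := {0x6d,0x57,0x7b,0xe6,0x92}
#4 dst[0x26+5] := {0x33,0xd3,0x61,0x63,0x8e}
query mem[0x28]=0x61, mem[0x04]=0xe6, mem[0x06]=0xb1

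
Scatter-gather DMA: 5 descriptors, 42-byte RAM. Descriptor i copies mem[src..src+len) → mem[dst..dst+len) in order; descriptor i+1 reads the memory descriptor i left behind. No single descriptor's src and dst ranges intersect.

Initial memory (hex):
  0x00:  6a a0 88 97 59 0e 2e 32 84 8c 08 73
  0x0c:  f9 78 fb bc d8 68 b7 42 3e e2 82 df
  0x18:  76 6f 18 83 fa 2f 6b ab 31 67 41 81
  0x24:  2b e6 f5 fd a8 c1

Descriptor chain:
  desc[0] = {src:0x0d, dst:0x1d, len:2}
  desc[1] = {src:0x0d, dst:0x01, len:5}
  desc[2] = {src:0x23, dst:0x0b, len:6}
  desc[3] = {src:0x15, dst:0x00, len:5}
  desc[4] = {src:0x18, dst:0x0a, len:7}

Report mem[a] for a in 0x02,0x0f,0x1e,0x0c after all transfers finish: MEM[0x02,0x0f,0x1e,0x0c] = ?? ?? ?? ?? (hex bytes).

MEM[0x02,0x0f,0x1e,0x0c] = df 78 fb 18

  after D0: wrote 2B at 0x1d = 78fb
  after D1: wrote 5B at 0x01 = 78fbbcd868
  after D2: wrote 6B at 0x0b = 812be6f5fda8
  after D3: wrote 5B at 0x00 = e282df766f
  after D4: wrote 7B at 0x0a = 766f1883fa78fb
query mem[0x02]=0xdf, mem[0x0f]=0x78, mem[0x1e]=0xfb, mem[0x0c]=0x18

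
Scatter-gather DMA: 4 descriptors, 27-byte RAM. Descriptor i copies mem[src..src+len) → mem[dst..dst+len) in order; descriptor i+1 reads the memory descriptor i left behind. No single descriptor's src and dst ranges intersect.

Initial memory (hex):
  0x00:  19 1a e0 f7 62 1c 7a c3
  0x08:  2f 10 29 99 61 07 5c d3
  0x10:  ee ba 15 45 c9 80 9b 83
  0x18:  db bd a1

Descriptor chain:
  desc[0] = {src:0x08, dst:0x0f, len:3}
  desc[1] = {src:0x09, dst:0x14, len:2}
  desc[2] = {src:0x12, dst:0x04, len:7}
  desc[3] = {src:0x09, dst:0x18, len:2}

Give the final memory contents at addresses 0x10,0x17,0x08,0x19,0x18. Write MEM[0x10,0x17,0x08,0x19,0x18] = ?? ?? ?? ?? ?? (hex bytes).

[0] 0x08->0x0f len=3 : 2f 10 29
[1] 0x09->0x14 len=2 : 10 29
[2] 0x12->0x04 len=7 : 15 45 10 29 9b 83 db
[3] 0x09->0x18 len=2 : 83 db
query mem[0x10]=0x10, mem[0x17]=0x83, mem[0x08]=0x9b, mem[0x19]=0xdb, mem[0x18]=0x83

MEM[0x10,0x17,0x08,0x19,0x18] = 10 83 9b db 83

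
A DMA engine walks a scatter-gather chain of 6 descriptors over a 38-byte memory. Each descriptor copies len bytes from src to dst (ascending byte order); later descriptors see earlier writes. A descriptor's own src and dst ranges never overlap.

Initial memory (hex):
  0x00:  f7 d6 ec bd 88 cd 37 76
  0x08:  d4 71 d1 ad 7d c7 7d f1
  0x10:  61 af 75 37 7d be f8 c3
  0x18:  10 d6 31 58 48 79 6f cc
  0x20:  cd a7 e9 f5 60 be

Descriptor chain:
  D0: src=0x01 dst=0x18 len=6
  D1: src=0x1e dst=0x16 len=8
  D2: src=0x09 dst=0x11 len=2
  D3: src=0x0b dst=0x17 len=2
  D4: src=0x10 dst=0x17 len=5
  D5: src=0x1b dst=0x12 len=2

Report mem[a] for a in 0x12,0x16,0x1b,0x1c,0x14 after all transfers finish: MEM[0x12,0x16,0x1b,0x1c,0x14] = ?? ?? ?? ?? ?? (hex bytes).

MEM[0x12,0x16,0x1b,0x1c,0x14] = 7d 6f 7d 60 7d

[0] 0x01->0x18 len=6 : d6 ec bd 88 cd 37
[1] 0x1e->0x16 len=8 : 6f cc cd a7 e9 f5 60 be
[2] 0x09->0x11 len=2 : 71 d1
[3] 0x0b->0x17 len=2 : ad 7d
[4] 0x10->0x17 len=5 : 61 71 d1 37 7d
[5] 0x1b->0x12 len=2 : 7d 60
query mem[0x12]=0x7d, mem[0x16]=0x6f, mem[0x1b]=0x7d, mem[0x1c]=0x60, mem[0x14]=0x7d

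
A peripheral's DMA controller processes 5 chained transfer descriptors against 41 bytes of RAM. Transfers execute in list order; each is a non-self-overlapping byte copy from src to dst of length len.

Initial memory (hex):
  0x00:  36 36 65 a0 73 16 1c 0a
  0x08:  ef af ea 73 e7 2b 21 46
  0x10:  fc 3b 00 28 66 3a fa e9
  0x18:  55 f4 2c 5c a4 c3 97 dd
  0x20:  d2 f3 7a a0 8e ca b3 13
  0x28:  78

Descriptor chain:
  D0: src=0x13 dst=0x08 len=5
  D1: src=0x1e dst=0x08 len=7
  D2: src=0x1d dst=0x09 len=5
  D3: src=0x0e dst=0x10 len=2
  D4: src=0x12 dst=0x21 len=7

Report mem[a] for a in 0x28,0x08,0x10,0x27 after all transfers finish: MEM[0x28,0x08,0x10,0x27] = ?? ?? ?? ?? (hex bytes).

#0 dst[0x08+5] := {0x28,0x66,0x3a,0xfa,0xe9}
#1 dst[0x08+7] := {0x97,0xdd,0xd2,0xf3,0x7a,0xa0,0x8e}
#2 dst[0x09+5] := {0xc3,0x97,0xdd,0xd2,0xf3}
#3 dst[0x10+2] := {0x8e,0x46}
#4 dst[0x21+7] := {0x00,0x28,0x66,0x3a,0xfa,0xe9,0x55}
query mem[0x28]=0x78, mem[0x08]=0x97, mem[0x10]=0x8e, mem[0x27]=0x55

MEM[0x28,0x08,0x10,0x27] = 78 97 8e 55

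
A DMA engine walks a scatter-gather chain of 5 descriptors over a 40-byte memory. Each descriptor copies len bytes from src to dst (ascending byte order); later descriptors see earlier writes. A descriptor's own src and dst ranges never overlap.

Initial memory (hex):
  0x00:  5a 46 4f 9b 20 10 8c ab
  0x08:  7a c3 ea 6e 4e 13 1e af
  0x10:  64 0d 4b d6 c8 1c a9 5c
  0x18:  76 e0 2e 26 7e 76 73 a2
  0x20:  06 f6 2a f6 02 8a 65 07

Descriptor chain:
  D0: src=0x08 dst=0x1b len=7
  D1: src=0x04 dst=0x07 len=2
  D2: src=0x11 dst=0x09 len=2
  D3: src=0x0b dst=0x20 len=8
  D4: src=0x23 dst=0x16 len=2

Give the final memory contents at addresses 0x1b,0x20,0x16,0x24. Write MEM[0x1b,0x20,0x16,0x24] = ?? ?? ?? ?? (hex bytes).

#0 dst[0x1b+7] := {0x7a,0xc3,0xea,0x6e,0x4e,0x13,0x1e}
#1 dst[0x07+2] := {0x20,0x10}
#2 dst[0x09+2] := {0x0d,0x4b}
#3 dst[0x20+8] := {0x6e,0x4e,0x13,0x1e,0xaf,0x64,0x0d,0x4b}
#4 dst[0x16+2] := {0x1e,0xaf}
query mem[0x1b]=0x7a, mem[0x20]=0x6e, mem[0x16]=0x1e, mem[0x24]=0xaf

MEM[0x1b,0x20,0x16,0x24] = 7a 6e 1e af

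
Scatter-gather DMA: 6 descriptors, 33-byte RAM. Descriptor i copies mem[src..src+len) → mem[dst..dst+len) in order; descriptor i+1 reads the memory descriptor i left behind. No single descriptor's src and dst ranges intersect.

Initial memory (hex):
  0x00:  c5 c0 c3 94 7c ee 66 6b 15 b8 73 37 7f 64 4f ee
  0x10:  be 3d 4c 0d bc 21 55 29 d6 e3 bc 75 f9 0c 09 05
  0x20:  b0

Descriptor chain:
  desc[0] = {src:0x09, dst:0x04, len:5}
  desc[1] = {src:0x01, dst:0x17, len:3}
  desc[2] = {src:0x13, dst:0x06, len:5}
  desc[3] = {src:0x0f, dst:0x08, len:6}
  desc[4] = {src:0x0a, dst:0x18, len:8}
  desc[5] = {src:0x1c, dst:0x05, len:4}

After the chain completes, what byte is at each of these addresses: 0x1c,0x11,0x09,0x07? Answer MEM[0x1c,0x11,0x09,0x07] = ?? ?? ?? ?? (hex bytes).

MEM[0x1c,0x11,0x09,0x07] = 4f 3d be be

#0 dst[0x04+5] := {0xb8,0x73,0x37,0x7f,0x64}
#1 dst[0x17+3] := {0xc0,0xc3,0x94}
#2 dst[0x06+5] := {0x0d,0xbc,0x21,0x55,0xc0}
#3 dst[0x08+6] := {0xee,0xbe,0x3d,0x4c,0x0d,0xbc}
#4 dst[0x18+8] := {0x3d,0x4c,0x0d,0xbc,0x4f,0xee,0xbe,0x3d}
#5 dst[0x05+4] := {0x4f,0xee,0xbe,0x3d}
query mem[0x1c]=0x4f, mem[0x11]=0x3d, mem[0x09]=0xbe, mem[0x07]=0xbe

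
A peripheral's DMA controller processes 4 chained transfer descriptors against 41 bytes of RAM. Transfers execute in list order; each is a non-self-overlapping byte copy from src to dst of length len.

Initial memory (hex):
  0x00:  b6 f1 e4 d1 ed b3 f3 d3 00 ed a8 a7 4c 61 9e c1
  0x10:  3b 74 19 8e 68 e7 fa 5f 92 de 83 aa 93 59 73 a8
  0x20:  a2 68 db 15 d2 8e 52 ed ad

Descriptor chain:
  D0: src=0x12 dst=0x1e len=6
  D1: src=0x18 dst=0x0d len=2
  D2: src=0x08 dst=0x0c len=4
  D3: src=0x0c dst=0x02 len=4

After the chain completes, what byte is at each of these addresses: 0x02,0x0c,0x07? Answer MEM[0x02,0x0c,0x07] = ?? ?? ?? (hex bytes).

MEM[0x02,0x0c,0x07] = 00 00 d3

  after D0: wrote 6B at 0x1e = 198e68e7fa5f
  after D1: wrote 2B at 0x0d = 92de
  after D2: wrote 4B at 0x0c = 00eda8a7
  after D3: wrote 4B at 0x02 = 00eda8a7
query mem[0x02]=0x00, mem[0x0c]=0x00, mem[0x07]=0xd3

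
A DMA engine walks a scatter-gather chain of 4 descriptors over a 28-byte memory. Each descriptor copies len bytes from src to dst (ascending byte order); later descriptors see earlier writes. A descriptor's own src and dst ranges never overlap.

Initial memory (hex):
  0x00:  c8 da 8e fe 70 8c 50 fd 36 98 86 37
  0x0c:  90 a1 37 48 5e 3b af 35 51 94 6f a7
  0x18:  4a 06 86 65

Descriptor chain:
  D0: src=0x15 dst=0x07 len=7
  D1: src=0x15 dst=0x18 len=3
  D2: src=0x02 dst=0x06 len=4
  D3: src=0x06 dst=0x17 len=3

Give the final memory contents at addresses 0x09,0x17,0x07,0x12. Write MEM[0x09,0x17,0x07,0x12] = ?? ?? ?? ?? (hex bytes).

#0 dst[0x07+7] := {0x94,0x6f,0xa7,0x4a,0x06,0x86,0x65}
#1 dst[0x18+3] := {0x94,0x6f,0xa7}
#2 dst[0x06+4] := {0x8e,0xfe,0x70,0x8c}
#3 dst[0x17+3] := {0x8e,0xfe,0x70}
query mem[0x09]=0x8c, mem[0x17]=0x8e, mem[0x07]=0xfe, mem[0x12]=0xaf

MEM[0x09,0x17,0x07,0x12] = 8c 8e fe af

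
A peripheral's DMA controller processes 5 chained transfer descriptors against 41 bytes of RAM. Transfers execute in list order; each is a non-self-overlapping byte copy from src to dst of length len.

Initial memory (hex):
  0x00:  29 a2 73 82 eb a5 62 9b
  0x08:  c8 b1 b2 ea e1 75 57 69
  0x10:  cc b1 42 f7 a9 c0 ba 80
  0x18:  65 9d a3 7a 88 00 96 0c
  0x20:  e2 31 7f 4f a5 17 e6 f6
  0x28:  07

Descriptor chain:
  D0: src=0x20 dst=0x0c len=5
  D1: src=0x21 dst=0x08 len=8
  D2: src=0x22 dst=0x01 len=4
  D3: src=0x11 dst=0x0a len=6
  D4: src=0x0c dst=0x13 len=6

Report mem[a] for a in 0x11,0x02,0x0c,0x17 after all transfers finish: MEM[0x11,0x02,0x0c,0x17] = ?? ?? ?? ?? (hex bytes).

MEM[0x11,0x02,0x0c,0x17] = b1 4f f7 a5

#0 dst[0x0c+5] := {0xe2,0x31,0x7f,0x4f,0xa5}
#1 dst[0x08+8] := {0x31,0x7f,0x4f,0xa5,0x17,0xe6,0xf6,0x07}
#2 dst[0x01+4] := {0x7f,0x4f,0xa5,0x17}
#3 dst[0x0a+6] := {0xb1,0x42,0xf7,0xa9,0xc0,0xba}
#4 dst[0x13+6] := {0xf7,0xa9,0xc0,0xba,0xa5,0xb1}
query mem[0x11]=0xb1, mem[0x02]=0x4f, mem[0x0c]=0xf7, mem[0x17]=0xa5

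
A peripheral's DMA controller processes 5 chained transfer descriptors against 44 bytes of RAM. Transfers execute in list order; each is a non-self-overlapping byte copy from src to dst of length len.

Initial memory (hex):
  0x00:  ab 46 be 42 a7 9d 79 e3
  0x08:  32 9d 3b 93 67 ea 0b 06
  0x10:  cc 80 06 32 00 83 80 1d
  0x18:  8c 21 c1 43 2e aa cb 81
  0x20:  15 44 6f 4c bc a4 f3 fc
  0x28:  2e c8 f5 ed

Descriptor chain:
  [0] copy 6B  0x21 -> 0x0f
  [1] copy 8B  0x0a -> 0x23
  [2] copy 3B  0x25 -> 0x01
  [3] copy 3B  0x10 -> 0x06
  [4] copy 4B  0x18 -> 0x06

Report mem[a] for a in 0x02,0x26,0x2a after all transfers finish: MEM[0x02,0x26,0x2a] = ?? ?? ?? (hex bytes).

MEM[0x02,0x26,0x2a] = ea ea 4c

  after D0: wrote 6B at 0x0f = 446f4cbca4f3
  after D1: wrote 8B at 0x23 = 3b9367ea0b446f4c
  after D2: wrote 3B at 0x01 = 67ea0b
  after D3: wrote 3B at 0x06 = 6f4cbc
  after D4: wrote 4B at 0x06 = 8c21c143
query mem[0x02]=0xea, mem[0x26]=0xea, mem[0x2a]=0x4c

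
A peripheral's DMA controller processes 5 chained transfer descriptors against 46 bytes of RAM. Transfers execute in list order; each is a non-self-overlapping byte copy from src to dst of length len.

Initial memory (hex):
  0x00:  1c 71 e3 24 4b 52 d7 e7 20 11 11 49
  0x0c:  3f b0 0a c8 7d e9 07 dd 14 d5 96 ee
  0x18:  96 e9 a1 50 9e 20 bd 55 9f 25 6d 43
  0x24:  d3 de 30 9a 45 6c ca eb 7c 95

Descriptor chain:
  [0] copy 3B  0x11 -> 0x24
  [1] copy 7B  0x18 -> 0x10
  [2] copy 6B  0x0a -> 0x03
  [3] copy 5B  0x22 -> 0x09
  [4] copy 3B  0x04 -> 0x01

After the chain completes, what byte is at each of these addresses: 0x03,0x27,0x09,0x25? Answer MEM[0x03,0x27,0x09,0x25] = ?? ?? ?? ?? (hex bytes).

MEM[0x03,0x27,0x09,0x25] = b0 9a 6d 07

  after D0: wrote 3B at 0x24 = e907dd
  after D1: wrote 7B at 0x10 = 96e9a1509e20bd
  after D2: wrote 6B at 0x03 = 11493fb00ac8
  after D3: wrote 5B at 0x09 = 6d43e907dd
  after D4: wrote 3B at 0x01 = 493fb0
query mem[0x03]=0xb0, mem[0x27]=0x9a, mem[0x09]=0x6d, mem[0x25]=0x07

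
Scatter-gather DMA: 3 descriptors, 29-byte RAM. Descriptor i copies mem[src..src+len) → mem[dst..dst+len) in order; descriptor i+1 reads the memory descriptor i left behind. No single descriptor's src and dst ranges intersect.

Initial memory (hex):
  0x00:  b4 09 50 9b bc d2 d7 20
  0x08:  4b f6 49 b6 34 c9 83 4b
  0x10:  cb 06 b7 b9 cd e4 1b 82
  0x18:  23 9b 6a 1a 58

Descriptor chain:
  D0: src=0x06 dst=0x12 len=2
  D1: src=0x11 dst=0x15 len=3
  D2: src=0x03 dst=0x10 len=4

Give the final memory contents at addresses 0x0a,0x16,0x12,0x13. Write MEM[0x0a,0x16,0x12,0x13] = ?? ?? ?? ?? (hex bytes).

MEM[0x0a,0x16,0x12,0x13] = 49 d7 d2 d7

#0 dst[0x12+2] := {0xd7,0x20}
#1 dst[0x15+3] := {0x06,0xd7,0x20}
#2 dst[0x10+4] := {0x9b,0xbc,0xd2,0xd7}
query mem[0x0a]=0x49, mem[0x16]=0xd7, mem[0x12]=0xd2, mem[0x13]=0xd7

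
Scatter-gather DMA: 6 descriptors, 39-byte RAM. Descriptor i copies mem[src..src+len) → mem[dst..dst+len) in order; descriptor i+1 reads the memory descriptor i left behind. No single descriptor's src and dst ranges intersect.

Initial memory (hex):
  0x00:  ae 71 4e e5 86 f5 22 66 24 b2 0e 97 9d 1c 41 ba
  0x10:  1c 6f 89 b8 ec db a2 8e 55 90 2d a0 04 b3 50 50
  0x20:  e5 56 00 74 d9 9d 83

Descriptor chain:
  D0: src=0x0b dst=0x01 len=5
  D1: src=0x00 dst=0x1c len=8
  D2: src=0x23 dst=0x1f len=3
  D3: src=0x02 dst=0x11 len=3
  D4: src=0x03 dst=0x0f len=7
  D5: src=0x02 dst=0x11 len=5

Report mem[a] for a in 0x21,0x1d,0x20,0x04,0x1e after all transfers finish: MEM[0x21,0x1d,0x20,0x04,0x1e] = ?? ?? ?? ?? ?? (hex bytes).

MEM[0x21,0x1d,0x20,0x04,0x1e] = 9d 97 d9 41 9d

[0] 0x0b->0x01 len=5 : 97 9d 1c 41 ba
[1] 0x00->0x1c len=8 : ae 97 9d 1c 41 ba 22 66
[2] 0x23->0x1f len=3 : 66 d9 9d
[3] 0x02->0x11 len=3 : 9d 1c 41
[4] 0x03->0x0f len=7 : 1c 41 ba 22 66 24 b2
[5] 0x02->0x11 len=5 : 9d 1c 41 ba 22
query mem[0x21]=0x9d, mem[0x1d]=0x97, mem[0x20]=0xd9, mem[0x04]=0x41, mem[0x1e]=0x9d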